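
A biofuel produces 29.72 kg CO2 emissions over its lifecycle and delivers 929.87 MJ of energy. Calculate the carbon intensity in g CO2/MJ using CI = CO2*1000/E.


CI = CO2 * 1000 / E
= 29.72 * 1000 / 929.87
= 31.9615 g CO2/MJ

31.9615 g CO2/MJ


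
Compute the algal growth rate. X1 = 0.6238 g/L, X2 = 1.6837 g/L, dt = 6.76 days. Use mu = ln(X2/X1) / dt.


mu = ln(X2/X1) / dt
= ln(1.6837/0.6238) / 6.76
= 0.1469 per day

0.1469 per day


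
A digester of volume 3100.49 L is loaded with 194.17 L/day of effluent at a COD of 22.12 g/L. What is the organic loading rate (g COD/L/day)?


OLR = Q * S / V
= 194.17 * 22.12 / 3100.49
= 1.3853 g/L/day

1.3853 g/L/day


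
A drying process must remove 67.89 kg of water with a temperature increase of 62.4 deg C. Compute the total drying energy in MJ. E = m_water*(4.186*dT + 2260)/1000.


E = m_water * (4.186 * dT + 2260) / 1000
= 67.89 * (4.186 * 62.4 + 2260) / 1000
= 171.1647 MJ

171.1647 MJ


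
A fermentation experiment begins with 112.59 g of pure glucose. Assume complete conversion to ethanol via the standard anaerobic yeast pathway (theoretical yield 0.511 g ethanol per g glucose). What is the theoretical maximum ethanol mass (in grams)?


Theoretical ethanol yield: m_EtOH = 0.511 * m_glucose
m_EtOH = 0.511 * 112.59 = 57.5335 g

57.5335 g


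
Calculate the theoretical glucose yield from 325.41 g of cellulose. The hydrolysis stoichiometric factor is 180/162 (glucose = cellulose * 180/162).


glucose = cellulose * 180/162
= 325.41 * 180/162
= 361.5667 g

361.5667 g


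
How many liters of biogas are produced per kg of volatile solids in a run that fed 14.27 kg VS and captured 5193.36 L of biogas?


Y = V / VS
= 5193.36 / 14.27
= 363.9355 L/kg VS

363.9355 L/kg VS


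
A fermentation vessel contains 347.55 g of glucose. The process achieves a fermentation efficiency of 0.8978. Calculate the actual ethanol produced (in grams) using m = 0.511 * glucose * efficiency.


Actual ethanol: m = 0.511 * 347.55 * 0.8978
m = 159.4475 g

159.4475 g


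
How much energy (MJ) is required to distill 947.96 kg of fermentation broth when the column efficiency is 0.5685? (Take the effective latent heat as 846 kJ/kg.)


E = m * 846 / (eta * 1000)
= 947.96 * 846 / (0.5685 * 1000)
= 1410.6845 MJ

1410.6845 MJ


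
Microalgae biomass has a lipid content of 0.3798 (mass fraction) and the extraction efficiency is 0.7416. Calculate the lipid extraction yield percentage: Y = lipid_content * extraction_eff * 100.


Y = lipid_content * extraction_eff * 100
= 0.3798 * 0.7416 * 100
= 28.1660%

28.1660%


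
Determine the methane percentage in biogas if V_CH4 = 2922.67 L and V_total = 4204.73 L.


CH4% = V_CH4 / V_total * 100
= 2922.67 / 4204.73 * 100
= 69.5091%

69.5091%


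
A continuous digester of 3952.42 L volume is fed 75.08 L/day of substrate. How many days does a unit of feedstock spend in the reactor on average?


HRT = V / Q
= 3952.42 / 75.08
= 52.6428 days

52.6428 days


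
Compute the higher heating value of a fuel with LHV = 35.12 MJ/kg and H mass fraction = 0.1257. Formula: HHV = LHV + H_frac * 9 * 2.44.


HHV = LHV + H_frac * 9 * 2.44
= 35.12 + 0.1257 * 9 * 2.44
= 37.8804 MJ/kg

37.8804 MJ/kg


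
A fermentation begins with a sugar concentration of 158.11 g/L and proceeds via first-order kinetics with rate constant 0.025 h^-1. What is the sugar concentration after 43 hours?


S = S0 * exp(-k * t)
S = 158.11 * exp(-0.025 * 43)
S = 53.9626 g/L

53.9626 g/L


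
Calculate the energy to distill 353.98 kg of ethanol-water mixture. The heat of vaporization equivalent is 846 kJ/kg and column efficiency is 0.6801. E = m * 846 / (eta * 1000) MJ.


E = m * 846 / (eta * 1000)
= 353.98 * 846 / (0.6801 * 1000)
= 440.3280 MJ

440.3280 MJ


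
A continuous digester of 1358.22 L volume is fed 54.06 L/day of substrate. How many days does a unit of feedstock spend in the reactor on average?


HRT = V / Q
= 1358.22 / 54.06
= 25.1243 days

25.1243 days


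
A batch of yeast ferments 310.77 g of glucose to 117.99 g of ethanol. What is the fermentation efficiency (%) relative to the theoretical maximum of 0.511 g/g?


Fermentation efficiency = (actual / (0.511 * glucose)) * 100
= (117.99 / (0.511 * 310.77)) * 100
= 74.2994%

74.2994%


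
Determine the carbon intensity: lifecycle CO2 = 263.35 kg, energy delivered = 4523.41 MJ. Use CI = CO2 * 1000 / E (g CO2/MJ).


CI = CO2 * 1000 / E
= 263.35 * 1000 / 4523.41
= 58.2194 g CO2/MJ

58.2194 g CO2/MJ


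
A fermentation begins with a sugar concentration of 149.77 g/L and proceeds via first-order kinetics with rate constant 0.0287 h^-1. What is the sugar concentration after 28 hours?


S = S0 * exp(-k * t)
S = 149.77 * exp(-0.0287 * 28)
S = 67.0542 g/L

67.0542 g/L


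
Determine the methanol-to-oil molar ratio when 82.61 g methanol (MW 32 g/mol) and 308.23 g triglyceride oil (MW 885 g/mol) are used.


Molar ratio = n_MeOH / n_oil = (MeOH/32) / (oil/885) = (MeOH * 885) / (32 * oil)
= (82.61 * 885) / (32 * 308.23)
= 7.4123

7.4123


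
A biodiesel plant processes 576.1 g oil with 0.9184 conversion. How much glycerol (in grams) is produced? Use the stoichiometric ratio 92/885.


glycerol = oil * conv * (92/885)
= 576.1 * 0.9184 * 92 / 885
= 55.0015 g

55.0015 g


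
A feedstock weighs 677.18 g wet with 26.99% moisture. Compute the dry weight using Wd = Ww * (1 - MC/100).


Wd = Ww * (1 - MC/100)
= 677.18 * (1 - 26.99/100)
= 494.4091 g

494.4091 g


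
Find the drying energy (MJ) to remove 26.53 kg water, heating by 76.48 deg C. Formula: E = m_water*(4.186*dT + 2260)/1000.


E = m_water * (4.186 * dT + 2260) / 1000
= 26.53 * (4.186 * 76.48 + 2260) / 1000
= 68.4513 MJ

68.4513 MJ


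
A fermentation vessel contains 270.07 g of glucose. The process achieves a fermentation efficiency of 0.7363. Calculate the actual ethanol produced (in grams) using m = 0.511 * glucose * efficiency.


Actual ethanol: m = 0.511 * 270.07 * 0.7363
m = 101.6136 g

101.6136 g


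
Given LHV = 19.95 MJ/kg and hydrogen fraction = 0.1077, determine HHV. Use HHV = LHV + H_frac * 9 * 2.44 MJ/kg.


HHV = LHV + H_frac * 9 * 2.44
= 19.95 + 0.1077 * 9 * 2.44
= 22.3151 MJ/kg

22.3151 MJ/kg


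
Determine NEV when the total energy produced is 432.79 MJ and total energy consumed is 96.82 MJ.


NEV = E_out - E_in
= 432.79 - 96.82
= 335.9700 MJ

335.9700 MJ


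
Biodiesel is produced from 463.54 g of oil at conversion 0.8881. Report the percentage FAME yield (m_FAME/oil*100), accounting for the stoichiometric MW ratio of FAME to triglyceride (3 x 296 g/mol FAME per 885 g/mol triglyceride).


m_FAME = oil * conv * (3 * 296 / 885) = oil * conv * (888/885)
= 463.54 * 0.8881 * 888 / 885
= 413.0654 g
Y = m_FAME / oil * 100 = conv * (888/885) * 100
= 0.8881 * 888 / 885 * 100
= 89.11%

89.11%


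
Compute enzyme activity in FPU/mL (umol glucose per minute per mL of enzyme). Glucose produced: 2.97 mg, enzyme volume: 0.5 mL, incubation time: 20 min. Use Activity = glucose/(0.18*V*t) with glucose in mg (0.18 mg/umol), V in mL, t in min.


Activity = glucose_mg / (0.18 mg/umol * V_mL * t_min)
= 2.97 / (0.18 * 0.5 * 20)
= 1.6500 FPU/mL

1.6500 FPU/mL


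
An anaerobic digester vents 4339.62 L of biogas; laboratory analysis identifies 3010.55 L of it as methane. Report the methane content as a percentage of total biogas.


CH4% = V_CH4 / V_total * 100
= 3010.55 / 4339.62 * 100
= 69.3736%

69.3736%


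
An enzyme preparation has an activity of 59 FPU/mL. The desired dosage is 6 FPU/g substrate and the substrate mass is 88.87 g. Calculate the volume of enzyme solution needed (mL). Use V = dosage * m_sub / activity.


V = dosage * m_sub / activity
V = 6 * 88.87 / 59
V = 9.0376 mL

9.0376 mL


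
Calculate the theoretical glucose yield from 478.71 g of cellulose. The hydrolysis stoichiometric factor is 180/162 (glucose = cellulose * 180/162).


glucose = cellulose * 180/162
= 478.71 * 180/162
= 531.9000 g

531.9000 g


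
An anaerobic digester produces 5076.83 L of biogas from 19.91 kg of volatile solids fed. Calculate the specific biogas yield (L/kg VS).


Y = V / VS
= 5076.83 / 19.91
= 254.9890 L/kg VS

254.9890 L/kg VS


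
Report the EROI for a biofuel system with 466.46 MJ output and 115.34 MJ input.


EROI = E_out / E_in
= 466.46 / 115.34
= 4.0442

4.0442


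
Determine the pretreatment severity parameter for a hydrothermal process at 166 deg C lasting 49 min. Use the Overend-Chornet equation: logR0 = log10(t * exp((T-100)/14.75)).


logR0 = log10(t * exp((T - 100) / 14.75))
= log10(49 * exp((166 - 100) / 14.75))
= 3.6335

3.6335


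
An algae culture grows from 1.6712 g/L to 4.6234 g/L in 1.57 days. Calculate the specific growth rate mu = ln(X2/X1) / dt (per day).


mu = ln(X2/X1) / dt
= ln(4.6234/1.6712) / 1.57
= 0.6481 per day

0.6481 per day


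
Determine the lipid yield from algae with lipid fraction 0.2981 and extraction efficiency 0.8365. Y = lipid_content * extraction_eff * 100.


Y = lipid_content * extraction_eff * 100
= 0.2981 * 0.8365 * 100
= 24.9361%

24.9361%


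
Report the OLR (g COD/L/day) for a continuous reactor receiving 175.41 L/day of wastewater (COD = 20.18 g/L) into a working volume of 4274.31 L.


OLR = Q * S / V
= 175.41 * 20.18 / 4274.31
= 0.8282 g/L/day

0.8282 g/L/day


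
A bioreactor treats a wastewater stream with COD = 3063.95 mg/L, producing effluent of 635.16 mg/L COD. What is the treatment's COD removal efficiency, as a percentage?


eta = (COD_in - COD_out) / COD_in * 100
= (3063.95 - 635.16) / 3063.95 * 100
= 79.2699%

79.2699%


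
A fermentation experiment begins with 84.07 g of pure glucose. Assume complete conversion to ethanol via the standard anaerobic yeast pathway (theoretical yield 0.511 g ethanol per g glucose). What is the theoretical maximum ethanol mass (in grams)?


Theoretical ethanol yield: m_EtOH = 0.511 * m_glucose
m_EtOH = 0.511 * 84.07 = 42.9598 g

42.9598 g


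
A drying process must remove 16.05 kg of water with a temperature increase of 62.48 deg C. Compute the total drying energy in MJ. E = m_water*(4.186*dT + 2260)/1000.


E = m_water * (4.186 * dT + 2260) / 1000
= 16.05 * (4.186 * 62.48 + 2260) / 1000
= 40.4707 MJ

40.4707 MJ


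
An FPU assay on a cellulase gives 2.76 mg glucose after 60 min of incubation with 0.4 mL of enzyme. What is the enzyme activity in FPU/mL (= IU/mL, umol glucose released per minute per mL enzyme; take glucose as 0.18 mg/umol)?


Activity = glucose_mg / (0.18 mg/umol * V_mL * t_min)
= 2.76 / (0.18 * 0.4 * 60)
= 0.6389 FPU/mL

0.6389 FPU/mL


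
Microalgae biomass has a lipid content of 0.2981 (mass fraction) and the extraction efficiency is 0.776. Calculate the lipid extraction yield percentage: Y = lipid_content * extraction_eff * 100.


Y = lipid_content * extraction_eff * 100
= 0.2981 * 0.776 * 100
= 23.1326%

23.1326%


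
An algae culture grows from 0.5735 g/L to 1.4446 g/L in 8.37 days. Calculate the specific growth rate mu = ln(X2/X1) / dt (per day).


mu = ln(X2/X1) / dt
= ln(1.4446/0.5735) / 8.37
= 0.1104 per day

0.1104 per day


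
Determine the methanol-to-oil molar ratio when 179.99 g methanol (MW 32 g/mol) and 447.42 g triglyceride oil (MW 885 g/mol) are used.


Molar ratio = n_MeOH / n_oil = (MeOH/32) / (oil/885) = (MeOH * 885) / (32 * oil)
= (179.99 * 885) / (32 * 447.42)
= 11.1257

11.1257


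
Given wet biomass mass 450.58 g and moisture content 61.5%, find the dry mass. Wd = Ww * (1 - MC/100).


Wd = Ww * (1 - MC/100)
= 450.58 * (1 - 61.5/100)
= 173.4733 g

173.4733 g


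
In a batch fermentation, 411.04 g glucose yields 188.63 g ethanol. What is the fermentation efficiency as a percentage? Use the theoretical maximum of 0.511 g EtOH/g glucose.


Fermentation efficiency = (actual / (0.511 * glucose)) * 100
= (188.63 / (0.511 * 411.04)) * 100
= 89.8061%

89.8061%


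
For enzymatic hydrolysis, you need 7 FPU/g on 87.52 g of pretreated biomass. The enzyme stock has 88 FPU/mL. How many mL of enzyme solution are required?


V = dosage * m_sub / activity
V = 7 * 87.52 / 88
V = 6.9618 mL

6.9618 mL


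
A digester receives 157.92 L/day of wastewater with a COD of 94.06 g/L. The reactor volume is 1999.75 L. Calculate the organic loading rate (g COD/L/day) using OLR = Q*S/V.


OLR = Q * S / V
= 157.92 * 94.06 / 1999.75
= 7.4279 g/L/day

7.4279 g/L/day


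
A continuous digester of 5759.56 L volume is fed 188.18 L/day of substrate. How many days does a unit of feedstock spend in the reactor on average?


HRT = V / Q
= 5759.56 / 188.18
= 30.6067 days

30.6067 days


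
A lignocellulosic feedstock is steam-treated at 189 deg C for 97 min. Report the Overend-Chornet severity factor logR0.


logR0 = log10(t * exp((T - 100) / 14.75))
= log10(97 * exp((189 - 100) / 14.75))
= 4.6073

4.6073


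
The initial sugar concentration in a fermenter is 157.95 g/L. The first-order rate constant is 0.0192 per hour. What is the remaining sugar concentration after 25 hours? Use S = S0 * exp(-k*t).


S = S0 * exp(-k * t)
S = 157.95 * exp(-0.0192 * 25)
S = 97.7368 g/L

97.7368 g/L


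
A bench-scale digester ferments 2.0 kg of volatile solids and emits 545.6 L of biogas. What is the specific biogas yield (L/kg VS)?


Y = V / VS
= 545.6 / 2.0
= 272.8000 L/kg VS

272.8000 L/kg VS


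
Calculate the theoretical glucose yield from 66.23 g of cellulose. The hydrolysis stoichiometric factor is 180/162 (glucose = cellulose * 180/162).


glucose = cellulose * 180/162
= 66.23 * 180/162
= 73.5889 g

73.5889 g


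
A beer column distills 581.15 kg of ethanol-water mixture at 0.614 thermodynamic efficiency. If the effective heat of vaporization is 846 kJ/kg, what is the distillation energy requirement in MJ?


E = m * 846 / (eta * 1000)
= 581.15 * 846 / (0.614 * 1000)
= 800.7376 MJ

800.7376 MJ


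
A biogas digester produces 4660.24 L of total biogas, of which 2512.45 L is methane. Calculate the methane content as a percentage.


CH4% = V_CH4 / V_total * 100
= 2512.45 / 4660.24 * 100
= 53.9125%

53.9125%


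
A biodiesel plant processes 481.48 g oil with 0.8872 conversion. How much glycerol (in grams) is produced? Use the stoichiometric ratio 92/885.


glycerol = oil * conv * (92/885)
= 481.48 * 0.8872 * 92 / 885
= 44.4063 g

44.4063 g


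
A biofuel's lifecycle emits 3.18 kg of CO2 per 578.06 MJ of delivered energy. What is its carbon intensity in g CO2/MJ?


CI = CO2 * 1000 / E
= 3.18 * 1000 / 578.06
= 5.5012 g CO2/MJ

5.5012 g CO2/MJ


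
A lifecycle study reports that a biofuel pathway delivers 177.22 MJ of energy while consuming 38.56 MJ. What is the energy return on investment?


EROI = E_out / E_in
= 177.22 / 38.56
= 4.5960

4.5960


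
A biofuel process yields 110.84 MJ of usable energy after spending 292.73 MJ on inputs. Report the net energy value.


NEV = E_out - E_in
= 110.84 - 292.73
= -181.8900 MJ

-181.8900 MJ


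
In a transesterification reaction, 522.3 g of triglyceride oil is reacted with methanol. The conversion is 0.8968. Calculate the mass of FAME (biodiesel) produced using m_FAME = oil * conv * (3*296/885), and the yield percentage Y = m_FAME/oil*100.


m_FAME = oil * conv * (3 * 296 / 885) = oil * conv * (888/885)
= 522.3 * 0.8968 * 888 / 885
= 469.9864 g
Y = m_FAME / oil * 100 = conv * (888/885) * 100
= 0.8968 * 888 / 885 * 100
= 89.98%

469.9864 g FAME; Y = 89.98%


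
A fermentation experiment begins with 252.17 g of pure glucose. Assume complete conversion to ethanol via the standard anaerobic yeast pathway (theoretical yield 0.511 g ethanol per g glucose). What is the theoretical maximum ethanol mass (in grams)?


Theoretical ethanol yield: m_EtOH = 0.511 * m_glucose
m_EtOH = 0.511 * 252.17 = 128.8589 g

128.8589 g


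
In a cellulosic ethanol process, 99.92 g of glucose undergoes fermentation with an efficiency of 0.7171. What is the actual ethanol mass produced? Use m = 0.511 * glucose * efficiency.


Actual ethanol: m = 0.511 * 99.92 * 0.7171
m = 36.6145 g

36.6145 g


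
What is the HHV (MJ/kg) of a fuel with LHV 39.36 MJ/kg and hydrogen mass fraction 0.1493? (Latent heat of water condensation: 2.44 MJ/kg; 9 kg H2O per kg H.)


HHV = LHV + H_frac * 9 * 2.44
= 39.36 + 0.1493 * 9 * 2.44
= 42.6386 MJ/kg

42.6386 MJ/kg


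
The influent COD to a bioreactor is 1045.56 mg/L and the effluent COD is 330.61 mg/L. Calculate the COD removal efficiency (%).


eta = (COD_in - COD_out) / COD_in * 100
= (1045.56 - 330.61) / 1045.56 * 100
= 68.3796%

68.3796%


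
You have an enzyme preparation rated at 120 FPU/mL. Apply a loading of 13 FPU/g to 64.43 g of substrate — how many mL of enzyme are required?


V = dosage * m_sub / activity
V = 13 * 64.43 / 120
V = 6.9799 mL

6.9799 mL


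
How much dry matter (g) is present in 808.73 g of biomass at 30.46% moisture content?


Wd = Ww * (1 - MC/100)
= 808.73 * (1 - 30.46/100)
= 562.3908 g

562.3908 g


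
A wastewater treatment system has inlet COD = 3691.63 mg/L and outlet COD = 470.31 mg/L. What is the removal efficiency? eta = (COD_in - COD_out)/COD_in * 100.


eta = (COD_in - COD_out) / COD_in * 100
= (3691.63 - 470.31) / 3691.63 * 100
= 87.2601%

87.2601%


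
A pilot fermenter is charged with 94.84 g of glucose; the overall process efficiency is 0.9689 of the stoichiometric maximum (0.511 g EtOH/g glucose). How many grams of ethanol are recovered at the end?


Actual ethanol: m = 0.511 * 94.84 * 0.9689
m = 46.9560 g

46.9560 g


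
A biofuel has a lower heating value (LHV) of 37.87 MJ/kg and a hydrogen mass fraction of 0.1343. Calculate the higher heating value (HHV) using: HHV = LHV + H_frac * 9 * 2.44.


HHV = LHV + H_frac * 9 * 2.44
= 37.87 + 0.1343 * 9 * 2.44
= 40.8192 MJ/kg

40.8192 MJ/kg


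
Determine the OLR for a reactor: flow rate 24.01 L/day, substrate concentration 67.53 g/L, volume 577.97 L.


OLR = Q * S / V
= 24.01 * 67.53 / 577.97
= 2.8053 g/L/day

2.8053 g/L/day


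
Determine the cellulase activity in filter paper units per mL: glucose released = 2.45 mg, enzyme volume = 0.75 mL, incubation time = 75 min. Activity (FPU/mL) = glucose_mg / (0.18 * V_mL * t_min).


Activity = glucose_mg / (0.18 mg/umol * V_mL * t_min)
= 2.45 / (0.18 * 0.75 * 75)
= 0.2420 FPU/mL

0.2420 FPU/mL


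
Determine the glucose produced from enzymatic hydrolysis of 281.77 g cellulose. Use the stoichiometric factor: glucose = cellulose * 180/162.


glucose = cellulose * 180/162
= 281.77 * 180/162
= 313.0778 g

313.0778 g


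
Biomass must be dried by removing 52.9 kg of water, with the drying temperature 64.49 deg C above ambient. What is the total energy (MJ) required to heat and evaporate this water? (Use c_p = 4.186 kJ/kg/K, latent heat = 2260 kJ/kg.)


E = m_water * (4.186 * dT + 2260) / 1000
= 52.9 * (4.186 * 64.49 + 2260) / 1000
= 133.8346 MJ

133.8346 MJ


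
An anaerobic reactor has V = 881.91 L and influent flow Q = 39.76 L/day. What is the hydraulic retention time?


HRT = V / Q
= 881.91 / 39.76
= 22.1808 days

22.1808 days


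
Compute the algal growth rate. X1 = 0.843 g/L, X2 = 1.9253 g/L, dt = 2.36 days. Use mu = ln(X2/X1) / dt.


mu = ln(X2/X1) / dt
= ln(1.9253/0.843) / 2.36
= 0.3499 per day

0.3499 per day


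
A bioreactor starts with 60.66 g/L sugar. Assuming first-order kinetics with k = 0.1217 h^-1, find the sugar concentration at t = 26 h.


S = S0 * exp(-k * t)
S = 60.66 * exp(-0.1217 * 26)
S = 2.5628 g/L

2.5628 g/L


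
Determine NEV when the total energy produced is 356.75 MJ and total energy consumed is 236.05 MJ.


NEV = E_out - E_in
= 356.75 - 236.05
= 120.7000 MJ

120.7000 MJ


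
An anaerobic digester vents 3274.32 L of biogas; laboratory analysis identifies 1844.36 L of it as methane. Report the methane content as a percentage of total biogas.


CH4% = V_CH4 / V_total * 100
= 1844.36 / 3274.32 * 100
= 56.3280%

56.3280%


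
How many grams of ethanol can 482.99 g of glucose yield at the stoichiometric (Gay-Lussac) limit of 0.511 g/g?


Theoretical ethanol yield: m_EtOH = 0.511 * m_glucose
m_EtOH = 0.511 * 482.99 = 246.8079 g

246.8079 g


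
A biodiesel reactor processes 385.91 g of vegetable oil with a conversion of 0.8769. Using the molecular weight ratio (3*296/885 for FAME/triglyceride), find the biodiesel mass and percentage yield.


m_FAME = oil * conv * (3 * 296 / 885) = oil * conv * (888/885)
= 385.91 * 0.8769 * 888 / 885
= 339.5516 g
Y = m_FAME / oil * 100 = conv * (888/885) * 100
= 0.8769 * 888 / 885 * 100
= 87.99%

339.5516 g FAME; Y = 87.99%


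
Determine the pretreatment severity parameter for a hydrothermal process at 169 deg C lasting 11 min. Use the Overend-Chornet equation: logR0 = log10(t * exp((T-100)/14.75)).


logR0 = log10(t * exp((T - 100) / 14.75))
= log10(11 * exp((169 - 100) / 14.75))
= 3.0730

3.0730


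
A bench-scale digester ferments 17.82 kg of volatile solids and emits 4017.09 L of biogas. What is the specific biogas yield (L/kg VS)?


Y = V / VS
= 4017.09 / 17.82
= 225.4259 L/kg VS

225.4259 L/kg VS


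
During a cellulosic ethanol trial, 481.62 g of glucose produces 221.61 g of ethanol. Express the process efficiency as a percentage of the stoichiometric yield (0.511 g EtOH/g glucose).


Fermentation efficiency = (actual / (0.511 * glucose)) * 100
= (221.61 / (0.511 * 481.62)) * 100
= 90.0459%

90.0459%


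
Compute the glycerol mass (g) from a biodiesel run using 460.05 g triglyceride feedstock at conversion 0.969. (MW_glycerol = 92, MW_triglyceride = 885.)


glycerol = oil * conv * (92/885)
= 460.05 * 0.969 * 92 / 885
= 46.3419 g

46.3419 g


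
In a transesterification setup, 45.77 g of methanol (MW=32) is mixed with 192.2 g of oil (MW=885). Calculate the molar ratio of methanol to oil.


Molar ratio = n_MeOH / n_oil = (MeOH/32) / (oil/885) = (MeOH * 885) / (32 * oil)
= (45.77 * 885) / (32 * 192.2)
= 6.5860

6.5860


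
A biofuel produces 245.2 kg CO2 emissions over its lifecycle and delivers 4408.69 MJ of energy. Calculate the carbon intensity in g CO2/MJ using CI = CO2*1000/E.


CI = CO2 * 1000 / E
= 245.2 * 1000 / 4408.69
= 55.6174 g CO2/MJ

55.6174 g CO2/MJ


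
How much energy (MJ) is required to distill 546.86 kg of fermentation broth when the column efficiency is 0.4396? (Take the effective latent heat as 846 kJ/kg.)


E = m * 846 / (eta * 1000)
= 546.86 * 846 / (0.4396 * 1000)
= 1052.4194 MJ

1052.4194 MJ


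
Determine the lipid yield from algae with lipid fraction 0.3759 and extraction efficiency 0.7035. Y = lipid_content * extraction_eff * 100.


Y = lipid_content * extraction_eff * 100
= 0.3759 * 0.7035 * 100
= 26.4446%

26.4446%


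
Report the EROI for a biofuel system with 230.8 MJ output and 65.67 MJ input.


EROI = E_out / E_in
= 230.8 / 65.67
= 3.5145

3.5145


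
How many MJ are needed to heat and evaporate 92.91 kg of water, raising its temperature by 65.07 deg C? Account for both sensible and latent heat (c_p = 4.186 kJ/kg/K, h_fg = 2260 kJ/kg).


E = m_water * (4.186 * dT + 2260) / 1000
= 92.91 * (4.186 * 65.07 + 2260) / 1000
= 235.2837 MJ

235.2837 MJ


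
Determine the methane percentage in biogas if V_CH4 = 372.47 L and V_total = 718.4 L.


CH4% = V_CH4 / V_total * 100
= 372.47 / 718.4 * 100
= 51.8472%

51.8472%


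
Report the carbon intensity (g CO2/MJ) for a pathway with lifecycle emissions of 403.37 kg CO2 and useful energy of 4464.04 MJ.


CI = CO2 * 1000 / E
= 403.37 * 1000 / 4464.04
= 90.3599 g CO2/MJ

90.3599 g CO2/MJ


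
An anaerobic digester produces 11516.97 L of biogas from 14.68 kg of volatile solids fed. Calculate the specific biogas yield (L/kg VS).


Y = V / VS
= 11516.97 / 14.68
= 784.5347 L/kg VS

784.5347 L/kg VS


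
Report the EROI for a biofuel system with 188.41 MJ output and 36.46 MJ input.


EROI = E_out / E_in
= 188.41 / 36.46
= 5.1676

5.1676


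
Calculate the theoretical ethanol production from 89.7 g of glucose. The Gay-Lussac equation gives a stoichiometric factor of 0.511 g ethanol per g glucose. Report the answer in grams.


Theoretical ethanol yield: m_EtOH = 0.511 * m_glucose
m_EtOH = 0.511 * 89.7 = 45.8367 g

45.8367 g


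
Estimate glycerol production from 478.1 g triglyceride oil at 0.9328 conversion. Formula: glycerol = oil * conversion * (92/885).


glycerol = oil * conv * (92/885)
= 478.1 * 0.9328 * 92 / 885
= 46.3609 g

46.3609 g


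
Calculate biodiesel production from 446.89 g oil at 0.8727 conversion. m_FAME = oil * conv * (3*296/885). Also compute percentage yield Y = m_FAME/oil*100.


m_FAME = oil * conv * (3 * 296 / 885) = oil * conv * (888/885)
= 446.89 * 0.8727 * 888 / 885
= 391.3229 g
Y = m_FAME / oil * 100 = conv * (888/885) * 100
= 0.8727 * 888 / 885 * 100
= 87.57%

391.3229 g FAME; Y = 87.57%


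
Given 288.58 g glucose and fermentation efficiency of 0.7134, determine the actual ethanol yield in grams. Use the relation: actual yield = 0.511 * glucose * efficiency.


Actual ethanol: m = 0.511 * 288.58 * 0.7134
m = 105.2011 g

105.2011 g


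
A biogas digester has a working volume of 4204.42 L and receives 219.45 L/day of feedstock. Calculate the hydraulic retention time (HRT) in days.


HRT = V / Q
= 4204.42 / 219.45
= 19.1589 days

19.1589 days


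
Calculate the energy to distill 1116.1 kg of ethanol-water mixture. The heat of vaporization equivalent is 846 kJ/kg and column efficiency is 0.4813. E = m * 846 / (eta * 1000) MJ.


E = m * 846 / (eta * 1000)
= 1116.1 * 846 / (0.4813 * 1000)
= 1961.8130 MJ

1961.8130 MJ


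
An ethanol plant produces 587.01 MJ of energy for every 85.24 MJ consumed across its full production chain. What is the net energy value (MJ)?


NEV = E_out - E_in
= 587.01 - 85.24
= 501.7700 MJ

501.7700 MJ


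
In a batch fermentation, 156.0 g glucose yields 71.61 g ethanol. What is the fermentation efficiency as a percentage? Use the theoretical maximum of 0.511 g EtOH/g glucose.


Fermentation efficiency = (actual / (0.511 * glucose)) * 100
= (71.61 / (0.511 * 156.0)) * 100
= 89.8314%

89.8314%


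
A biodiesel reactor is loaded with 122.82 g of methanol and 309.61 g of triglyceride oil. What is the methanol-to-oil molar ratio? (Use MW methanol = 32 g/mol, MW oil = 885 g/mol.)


Molar ratio = n_MeOH / n_oil = (MeOH/32) / (oil/885) = (MeOH * 885) / (32 * oil)
= (122.82 * 885) / (32 * 309.61)
= 10.9710

10.9710


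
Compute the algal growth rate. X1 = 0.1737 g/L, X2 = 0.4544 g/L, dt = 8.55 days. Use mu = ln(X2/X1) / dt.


mu = ln(X2/X1) / dt
= ln(0.4544/0.1737) / 8.55
= 0.1125 per day

0.1125 per day


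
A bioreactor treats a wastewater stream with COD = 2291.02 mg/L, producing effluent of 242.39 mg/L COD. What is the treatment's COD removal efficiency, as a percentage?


eta = (COD_in - COD_out) / COD_in * 100
= (2291.02 - 242.39) / 2291.02 * 100
= 89.4200%

89.4200%


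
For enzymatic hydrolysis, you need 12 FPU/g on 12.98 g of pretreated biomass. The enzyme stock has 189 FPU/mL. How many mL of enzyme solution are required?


V = dosage * m_sub / activity
V = 12 * 12.98 / 189
V = 0.8241 mL

0.8241 mL


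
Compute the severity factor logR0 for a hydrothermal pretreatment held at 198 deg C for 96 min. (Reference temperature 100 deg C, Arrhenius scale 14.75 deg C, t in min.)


logR0 = log10(t * exp((T - 100) / 14.75))
= log10(96 * exp((198 - 100) / 14.75))
= 4.8678

4.8678


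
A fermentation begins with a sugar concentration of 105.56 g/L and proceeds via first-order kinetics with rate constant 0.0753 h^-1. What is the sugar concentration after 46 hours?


S = S0 * exp(-k * t)
S = 105.56 * exp(-0.0753 * 46)
S = 3.3051 g/L

3.3051 g/L


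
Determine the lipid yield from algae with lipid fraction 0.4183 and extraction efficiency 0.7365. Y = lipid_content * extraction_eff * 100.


Y = lipid_content * extraction_eff * 100
= 0.4183 * 0.7365 * 100
= 30.8078%

30.8078%


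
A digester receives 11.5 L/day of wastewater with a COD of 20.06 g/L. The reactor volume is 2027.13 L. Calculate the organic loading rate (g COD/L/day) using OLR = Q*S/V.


OLR = Q * S / V
= 11.5 * 20.06 / 2027.13
= 0.1138 g/L/day

0.1138 g/L/day


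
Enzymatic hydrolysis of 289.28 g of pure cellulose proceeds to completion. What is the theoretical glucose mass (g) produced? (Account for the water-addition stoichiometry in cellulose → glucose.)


glucose = cellulose * 180/162
= 289.28 * 180/162
= 321.4222 g

321.4222 g


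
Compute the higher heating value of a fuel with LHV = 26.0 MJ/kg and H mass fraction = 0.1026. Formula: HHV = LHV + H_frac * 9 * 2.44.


HHV = LHV + H_frac * 9 * 2.44
= 26.0 + 0.1026 * 9 * 2.44
= 28.2531 MJ/kg

28.2531 MJ/kg


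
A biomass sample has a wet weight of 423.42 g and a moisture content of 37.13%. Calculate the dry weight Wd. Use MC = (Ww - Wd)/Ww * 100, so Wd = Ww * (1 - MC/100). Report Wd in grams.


Wd = Ww * (1 - MC/100)
= 423.42 * (1 - 37.13/100)
= 266.2042 g

266.2042 g


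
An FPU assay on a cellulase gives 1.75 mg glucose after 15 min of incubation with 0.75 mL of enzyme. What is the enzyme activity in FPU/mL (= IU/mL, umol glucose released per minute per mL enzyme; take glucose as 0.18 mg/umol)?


Activity = glucose_mg / (0.18 mg/umol * V_mL * t_min)
= 1.75 / (0.18 * 0.75 * 15)
= 0.8642 FPU/mL

0.8642 FPU/mL


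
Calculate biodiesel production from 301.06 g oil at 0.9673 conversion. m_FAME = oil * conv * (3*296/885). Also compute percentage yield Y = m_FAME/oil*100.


m_FAME = oil * conv * (3 * 296 / 885) = oil * conv * (888/885)
= 301.06 * 0.9673 * 888 / 885
= 292.2025 g
Y = m_FAME / oil * 100 = conv * (888/885) * 100
= 0.9673 * 888 / 885 * 100
= 97.06%

292.2025 g FAME; Y = 97.06%


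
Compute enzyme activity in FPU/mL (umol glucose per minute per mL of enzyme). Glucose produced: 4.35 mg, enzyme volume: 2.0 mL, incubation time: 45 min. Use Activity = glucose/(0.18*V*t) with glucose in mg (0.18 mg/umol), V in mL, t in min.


Activity = glucose_mg / (0.18 mg/umol * V_mL * t_min)
= 4.35 / (0.18 * 2.0 * 45)
= 0.2685 FPU/mL

0.2685 FPU/mL


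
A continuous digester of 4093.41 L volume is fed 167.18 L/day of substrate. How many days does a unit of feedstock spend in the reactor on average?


HRT = V / Q
= 4093.41 / 167.18
= 24.4850 days

24.4850 days


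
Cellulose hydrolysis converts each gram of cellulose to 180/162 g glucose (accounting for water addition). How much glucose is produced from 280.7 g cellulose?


glucose = cellulose * 180/162
= 280.7 * 180/162
= 311.8889 g

311.8889 g


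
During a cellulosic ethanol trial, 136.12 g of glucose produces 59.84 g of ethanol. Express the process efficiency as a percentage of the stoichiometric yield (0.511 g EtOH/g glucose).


Fermentation efficiency = (actual / (0.511 * glucose)) * 100
= (59.84 / (0.511 * 136.12)) * 100
= 86.0298%

86.0298%


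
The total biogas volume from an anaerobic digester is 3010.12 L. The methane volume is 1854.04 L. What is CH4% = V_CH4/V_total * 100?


CH4% = V_CH4 / V_total * 100
= 1854.04 / 3010.12 * 100
= 61.5936%

61.5936%


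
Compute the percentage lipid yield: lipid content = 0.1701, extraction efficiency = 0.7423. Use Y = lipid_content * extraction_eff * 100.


Y = lipid_content * extraction_eff * 100
= 0.1701 * 0.7423 * 100
= 12.6265%

12.6265%


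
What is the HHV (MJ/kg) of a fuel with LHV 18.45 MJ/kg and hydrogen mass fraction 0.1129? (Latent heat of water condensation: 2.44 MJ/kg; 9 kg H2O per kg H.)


HHV = LHV + H_frac * 9 * 2.44
= 18.45 + 0.1129 * 9 * 2.44
= 20.9293 MJ/kg

20.9293 MJ/kg


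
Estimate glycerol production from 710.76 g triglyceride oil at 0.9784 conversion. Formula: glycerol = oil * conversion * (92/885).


glycerol = oil * conv * (92/885)
= 710.76 * 0.9784 * 92 / 885
= 72.2910 g

72.2910 g


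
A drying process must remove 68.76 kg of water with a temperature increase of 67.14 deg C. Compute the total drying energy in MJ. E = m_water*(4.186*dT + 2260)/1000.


E = m_water * (4.186 * dT + 2260) / 1000
= 68.76 * (4.186 * 67.14 + 2260) / 1000
= 174.7225 MJ

174.7225 MJ


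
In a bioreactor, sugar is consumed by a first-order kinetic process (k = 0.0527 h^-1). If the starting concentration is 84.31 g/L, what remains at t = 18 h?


S = S0 * exp(-k * t)
S = 84.31 * exp(-0.0527 * 18)
S = 32.6518 g/L

32.6518 g/L


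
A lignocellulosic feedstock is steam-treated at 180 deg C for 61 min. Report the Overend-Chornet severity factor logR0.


logR0 = log10(t * exp((T - 100) / 14.75))
= log10(61 * exp((180 - 100) / 14.75))
= 4.1408

4.1408


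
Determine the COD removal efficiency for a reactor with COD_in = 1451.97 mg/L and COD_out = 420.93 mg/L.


eta = (COD_in - COD_out) / COD_in * 100
= (1451.97 - 420.93) / 1451.97 * 100
= 71.0097%

71.0097%


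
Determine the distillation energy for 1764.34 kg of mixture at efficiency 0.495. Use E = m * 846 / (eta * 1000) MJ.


E = m * 846 / (eta * 1000)
= 1764.34 * 846 / (0.495 * 1000)
= 3015.4175 MJ

3015.4175 MJ


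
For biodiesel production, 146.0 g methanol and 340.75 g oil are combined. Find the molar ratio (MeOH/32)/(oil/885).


Molar ratio = n_MeOH / n_oil = (MeOH/32) / (oil/885) = (MeOH * 885) / (32 * oil)
= (146.0 * 885) / (32 * 340.75)
= 11.8498

11.8498


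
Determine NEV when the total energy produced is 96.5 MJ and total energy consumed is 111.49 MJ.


NEV = E_out - E_in
= 96.5 - 111.49
= -14.9900 MJ

-14.9900 MJ


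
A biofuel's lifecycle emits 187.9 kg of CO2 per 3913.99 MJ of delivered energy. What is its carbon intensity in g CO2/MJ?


CI = CO2 * 1000 / E
= 187.9 * 1000 / 3913.99
= 48.0073 g CO2/MJ

48.0073 g CO2/MJ


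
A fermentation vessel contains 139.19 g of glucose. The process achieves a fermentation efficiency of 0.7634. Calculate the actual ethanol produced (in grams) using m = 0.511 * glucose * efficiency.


Actual ethanol: m = 0.511 * 139.19 * 0.7634
m = 54.2977 g

54.2977 g


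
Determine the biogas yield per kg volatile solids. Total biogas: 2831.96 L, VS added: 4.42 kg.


Y = V / VS
= 2831.96 / 4.42
= 640.7149 L/kg VS

640.7149 L/kg VS


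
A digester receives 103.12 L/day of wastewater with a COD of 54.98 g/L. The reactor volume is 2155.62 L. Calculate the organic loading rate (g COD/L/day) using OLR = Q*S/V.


OLR = Q * S / V
= 103.12 * 54.98 / 2155.62
= 2.6301 g/L/day

2.6301 g/L/day


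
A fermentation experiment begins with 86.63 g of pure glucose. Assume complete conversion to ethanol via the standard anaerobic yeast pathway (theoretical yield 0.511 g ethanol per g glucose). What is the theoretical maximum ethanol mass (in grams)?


Theoretical ethanol yield: m_EtOH = 0.511 * m_glucose
m_EtOH = 0.511 * 86.63 = 44.2679 g

44.2679 g


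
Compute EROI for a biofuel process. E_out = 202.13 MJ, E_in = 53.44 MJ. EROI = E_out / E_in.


EROI = E_out / E_in
= 202.13 / 53.44
= 3.7824

3.7824


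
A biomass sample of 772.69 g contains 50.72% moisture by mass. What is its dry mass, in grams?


Wd = Ww * (1 - MC/100)
= 772.69 * (1 - 50.72/100)
= 380.7816 g

380.7816 g


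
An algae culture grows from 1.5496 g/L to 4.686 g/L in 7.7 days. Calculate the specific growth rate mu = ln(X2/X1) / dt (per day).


mu = ln(X2/X1) / dt
= ln(4.686/1.5496) / 7.7
= 0.1437 per day

0.1437 per day


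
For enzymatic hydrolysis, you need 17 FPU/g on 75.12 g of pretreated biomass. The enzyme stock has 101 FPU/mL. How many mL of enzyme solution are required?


V = dosage * m_sub / activity
V = 17 * 75.12 / 101
V = 12.6440 mL

12.6440 mL


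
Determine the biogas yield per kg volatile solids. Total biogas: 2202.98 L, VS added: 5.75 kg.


Y = V / VS
= 2202.98 / 5.75
= 383.1270 L/kg VS

383.1270 L/kg VS


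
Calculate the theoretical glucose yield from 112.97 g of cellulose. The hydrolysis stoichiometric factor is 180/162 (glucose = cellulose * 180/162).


glucose = cellulose * 180/162
= 112.97 * 180/162
= 125.5222 g

125.5222 g


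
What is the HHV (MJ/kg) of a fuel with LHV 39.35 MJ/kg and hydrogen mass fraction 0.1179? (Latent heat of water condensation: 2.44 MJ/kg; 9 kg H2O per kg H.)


HHV = LHV + H_frac * 9 * 2.44
= 39.35 + 0.1179 * 9 * 2.44
= 41.9391 MJ/kg

41.9391 MJ/kg


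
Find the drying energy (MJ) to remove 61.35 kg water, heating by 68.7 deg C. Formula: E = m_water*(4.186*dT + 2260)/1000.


E = m_water * (4.186 * dT + 2260) / 1000
= 61.35 * (4.186 * 68.7 + 2260) / 1000
= 156.2939 MJ

156.2939 MJ


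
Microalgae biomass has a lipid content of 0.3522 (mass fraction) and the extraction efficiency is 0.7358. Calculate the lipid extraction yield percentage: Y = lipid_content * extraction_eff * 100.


Y = lipid_content * extraction_eff * 100
= 0.3522 * 0.7358 * 100
= 25.9149%

25.9149%


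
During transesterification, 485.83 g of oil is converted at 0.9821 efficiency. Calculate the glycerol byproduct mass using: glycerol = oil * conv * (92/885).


glycerol = oil * conv * (92/885)
= 485.83 * 0.9821 * 92 / 885
= 49.6003 g

49.6003 g


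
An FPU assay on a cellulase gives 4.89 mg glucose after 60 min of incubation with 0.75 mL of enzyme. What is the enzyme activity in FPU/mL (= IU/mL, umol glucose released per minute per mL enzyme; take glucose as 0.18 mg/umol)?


Activity = glucose_mg / (0.18 mg/umol * V_mL * t_min)
= 4.89 / (0.18 * 0.75 * 60)
= 0.6037 FPU/mL

0.6037 FPU/mL


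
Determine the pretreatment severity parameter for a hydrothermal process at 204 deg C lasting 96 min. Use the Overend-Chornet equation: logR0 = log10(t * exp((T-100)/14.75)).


logR0 = log10(t * exp((T - 100) / 14.75))
= log10(96 * exp((204 - 100) / 14.75))
= 5.0444

5.0444


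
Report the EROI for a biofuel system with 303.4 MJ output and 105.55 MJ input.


EROI = E_out / E_in
= 303.4 / 105.55
= 2.8745

2.8745


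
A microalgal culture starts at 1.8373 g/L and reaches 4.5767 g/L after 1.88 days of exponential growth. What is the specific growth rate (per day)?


mu = ln(X2/X1) / dt
= ln(4.5767/1.8373) / 1.88
= 0.4855 per day

0.4855 per day


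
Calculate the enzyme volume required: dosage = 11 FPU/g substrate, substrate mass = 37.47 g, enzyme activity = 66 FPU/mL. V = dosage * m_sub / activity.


V = dosage * m_sub / activity
V = 11 * 37.47 / 66
V = 6.2450 mL

6.2450 mL


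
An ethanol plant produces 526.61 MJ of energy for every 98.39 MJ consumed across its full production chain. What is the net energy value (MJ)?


NEV = E_out - E_in
= 526.61 - 98.39
= 428.2200 MJ

428.2200 MJ


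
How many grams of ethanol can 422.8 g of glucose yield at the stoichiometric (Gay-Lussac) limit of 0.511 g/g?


Theoretical ethanol yield: m_EtOH = 0.511 * m_glucose
m_EtOH = 0.511 * 422.8 = 216.0508 g

216.0508 g


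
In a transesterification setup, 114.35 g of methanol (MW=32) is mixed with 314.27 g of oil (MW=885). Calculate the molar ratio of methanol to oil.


Molar ratio = n_MeOH / n_oil = (MeOH/32) / (oil/885) = (MeOH * 885) / (32 * oil)
= (114.35 * 885) / (32 * 314.27)
= 10.0630

10.0630


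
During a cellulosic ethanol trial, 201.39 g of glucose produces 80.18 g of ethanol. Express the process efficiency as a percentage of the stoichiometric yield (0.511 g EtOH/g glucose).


Fermentation efficiency = (actual / (0.511 * glucose)) * 100
= (80.18 / (0.511 * 201.39)) * 100
= 77.9125%

77.9125%


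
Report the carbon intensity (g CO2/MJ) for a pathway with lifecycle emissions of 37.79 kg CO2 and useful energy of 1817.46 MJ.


CI = CO2 * 1000 / E
= 37.79 * 1000 / 1817.46
= 20.7928 g CO2/MJ

20.7928 g CO2/MJ


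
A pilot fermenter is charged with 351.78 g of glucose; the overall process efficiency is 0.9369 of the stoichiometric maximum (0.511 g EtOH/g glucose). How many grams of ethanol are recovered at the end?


Actual ethanol: m = 0.511 * 351.78 * 0.9369
m = 168.4168 g

168.4168 g
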